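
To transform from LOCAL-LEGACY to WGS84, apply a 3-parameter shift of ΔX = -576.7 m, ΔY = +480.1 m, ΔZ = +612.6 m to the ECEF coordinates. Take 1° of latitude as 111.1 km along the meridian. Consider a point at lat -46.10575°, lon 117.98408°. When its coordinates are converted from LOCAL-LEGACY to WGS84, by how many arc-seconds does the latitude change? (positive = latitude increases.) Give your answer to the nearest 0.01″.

sin φ = -0.720621, cos φ = 0.693330, sin λ = 0.883078, cos λ = -0.469226.
North component: ΔN = −sin φ cos λ·ΔX − sin φ sin λ·ΔY + cos φ·ΔZ = −(-0.720621)(-0.469226)(-576.7) − (-0.720621)(0.883078)(480.1) + (0.693330)(612.6) = 925.25 m.
1° of latitude spans 111100 m, so Δφ = 925.25 / 111100 × 3600 = 29.981″.

Δφ = 29.98″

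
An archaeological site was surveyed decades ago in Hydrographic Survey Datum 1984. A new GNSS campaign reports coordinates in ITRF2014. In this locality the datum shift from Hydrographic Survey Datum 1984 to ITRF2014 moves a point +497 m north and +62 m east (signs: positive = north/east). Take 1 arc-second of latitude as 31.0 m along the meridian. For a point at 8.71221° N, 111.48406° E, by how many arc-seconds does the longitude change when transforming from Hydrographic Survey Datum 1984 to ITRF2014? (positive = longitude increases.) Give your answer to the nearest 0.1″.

Δλ = 2.0″

At latitude 8.71221°, cos φ = 0.988462.
1″ of longitude at this latitude = 31.00 × cos φ = 30.6423 m, so Δλ = 62.0 / 30.6423 = 2.023″.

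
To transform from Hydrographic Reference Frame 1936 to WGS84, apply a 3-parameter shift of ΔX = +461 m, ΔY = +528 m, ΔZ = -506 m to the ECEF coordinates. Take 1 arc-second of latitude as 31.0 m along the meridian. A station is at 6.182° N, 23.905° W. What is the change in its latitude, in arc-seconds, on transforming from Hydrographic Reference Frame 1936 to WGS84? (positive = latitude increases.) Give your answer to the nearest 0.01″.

Δφ = -16.95″

sin φ = 0.107687, cos φ = 0.994185, sin λ = -0.405221, cos λ = 0.914219.
North component: ΔN = −sin φ cos λ·ΔX − sin φ sin λ·ΔY + cos φ·ΔZ = −(0.107687)(0.914219)(461) − (0.107687)(-0.405221)(528) + (0.994185)(-506) = -525.40 m.
1° of latitude spans 3600 × 31.00 = 111600 m, so Δφ = -525.40 / 111600 × 3600 = -16.948″.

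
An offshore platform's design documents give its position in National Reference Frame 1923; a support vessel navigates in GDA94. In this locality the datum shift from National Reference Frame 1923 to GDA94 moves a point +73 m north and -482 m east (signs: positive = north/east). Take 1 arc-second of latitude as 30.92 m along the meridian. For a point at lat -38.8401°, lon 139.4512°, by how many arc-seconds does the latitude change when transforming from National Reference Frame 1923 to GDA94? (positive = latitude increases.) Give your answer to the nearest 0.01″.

Δφ = 2.36″

1″ of latitude = 30.92 m, so Δφ = 73.0 / 30.92 = 2.361″.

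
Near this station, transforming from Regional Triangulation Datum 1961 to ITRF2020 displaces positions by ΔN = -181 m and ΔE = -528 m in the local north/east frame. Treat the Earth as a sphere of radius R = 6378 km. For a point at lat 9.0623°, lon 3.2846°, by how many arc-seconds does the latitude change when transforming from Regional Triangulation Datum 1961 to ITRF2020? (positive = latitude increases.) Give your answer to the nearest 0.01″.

On a sphere of radius R, 1 rad of latitude = R, so Δφ = ΔN / R = -181.0 / 6378000 = -2.8379e-05 rad = -5.854″.

Δφ = -5.85″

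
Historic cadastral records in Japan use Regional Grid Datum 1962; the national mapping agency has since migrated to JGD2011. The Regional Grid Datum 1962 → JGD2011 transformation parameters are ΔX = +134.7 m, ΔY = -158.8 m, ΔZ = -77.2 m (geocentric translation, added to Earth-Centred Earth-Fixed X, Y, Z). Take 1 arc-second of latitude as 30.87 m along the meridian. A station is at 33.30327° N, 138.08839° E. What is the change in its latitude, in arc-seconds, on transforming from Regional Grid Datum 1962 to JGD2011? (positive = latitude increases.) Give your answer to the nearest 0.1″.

sin φ = 0.549071, cos φ = 0.835776, sin λ = 0.667983, cos λ = -0.744176.
North component: ΔN = −sin φ cos λ·ΔX − sin φ sin λ·ΔY + cos φ·ΔZ = −(0.549071)(-0.744176)(134.7) − (0.549071)(0.667983)(-158.8) + (0.835776)(-77.2) = 48.76 m.
1° of latitude spans 3600 × 30.87 = 111132 m, so Δφ = 48.76 / 111132 × 3600 = 1.580″.

Δφ = 1.6″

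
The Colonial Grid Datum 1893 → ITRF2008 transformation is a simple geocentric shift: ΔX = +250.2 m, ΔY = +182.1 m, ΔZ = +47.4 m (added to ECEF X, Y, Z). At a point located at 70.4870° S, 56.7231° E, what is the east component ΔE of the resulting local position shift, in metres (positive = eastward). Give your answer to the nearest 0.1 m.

ΔE = -109.3 m

The local east axis at (φ, λ) is (−sin λ, cos λ, 0), so ΔE = −sin(56.7231°)·250.2 + cos(56.7231°)·182.1 = -109.26 m.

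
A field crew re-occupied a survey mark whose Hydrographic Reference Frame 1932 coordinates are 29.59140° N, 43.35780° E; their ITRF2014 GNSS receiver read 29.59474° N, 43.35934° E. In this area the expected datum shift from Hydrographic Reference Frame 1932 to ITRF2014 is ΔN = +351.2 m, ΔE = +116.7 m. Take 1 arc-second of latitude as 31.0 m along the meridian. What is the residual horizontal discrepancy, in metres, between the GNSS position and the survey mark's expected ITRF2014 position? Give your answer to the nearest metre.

Observed coordinate differences: Δφ = +0.00334°, Δλ = +0.00154°.
Converting to metres (1° lat = 111600 m, cos φ = 0.869569): observed ΔN = 372.7 m, observed ΔE = 149.4 m.
Subtracting the expected shift leaves a residual of 372.7 − (351.2) = 21.5 m north and 149.4 − (116.7) = 32.7 m east.
Residual distance = √(21.5² + 32.7²) = 39.2 m.

39 m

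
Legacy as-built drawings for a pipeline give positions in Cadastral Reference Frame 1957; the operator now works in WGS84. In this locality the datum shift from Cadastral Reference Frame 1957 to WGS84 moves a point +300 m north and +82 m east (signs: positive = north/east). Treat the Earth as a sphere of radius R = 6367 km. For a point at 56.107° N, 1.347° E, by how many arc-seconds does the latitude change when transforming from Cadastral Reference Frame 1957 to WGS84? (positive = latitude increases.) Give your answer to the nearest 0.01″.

Δφ = 9.72″

On a sphere of radius R, 1 rad of latitude = R, so Δφ = ΔN / R = 300.0 / 6367000 = 4.7118e-05 rad = 9.719″.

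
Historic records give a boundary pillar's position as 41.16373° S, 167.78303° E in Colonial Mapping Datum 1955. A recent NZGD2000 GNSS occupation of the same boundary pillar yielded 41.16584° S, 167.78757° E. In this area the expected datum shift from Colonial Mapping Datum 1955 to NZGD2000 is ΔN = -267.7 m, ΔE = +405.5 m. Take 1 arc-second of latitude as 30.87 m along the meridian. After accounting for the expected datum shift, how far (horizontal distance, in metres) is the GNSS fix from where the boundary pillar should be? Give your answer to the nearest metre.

Observed coordinate differences: Δφ = -0.00211°, Δλ = +0.00454°.
Converting to metres (1° lat = 111132 m, cos φ = 0.752832): observed ΔN = -234.5 m, observed ΔE = 379.8 m.
Subtracting the expected shift leaves a residual of -234.5 − (-267.7) = 33.2 m north and 379.8 − (405.5) = -25.7 m east.
Residual distance = √(33.2² + (-25.7)²) = 42.0 m.

42 m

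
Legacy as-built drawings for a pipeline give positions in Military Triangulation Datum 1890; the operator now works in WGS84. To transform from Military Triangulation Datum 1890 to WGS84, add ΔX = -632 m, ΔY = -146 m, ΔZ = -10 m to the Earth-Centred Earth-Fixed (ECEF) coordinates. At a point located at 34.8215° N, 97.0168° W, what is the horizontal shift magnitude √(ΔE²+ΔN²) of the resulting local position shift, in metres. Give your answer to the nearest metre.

624 m

At φ = 34.8215°, λ = -97.0168°: sin φ = 0.571022, cos φ = 0.820935, sin λ = -0.992510, cos λ = -0.122160.
ΔE = −sin λ·ΔX + cos λ·ΔY = −(-0.992510)·(-632) + (-0.122160)·(-146) = -609.43 m.
ΔN = −sin φ cos λ·ΔX − sin φ sin λ·ΔY + cos φ·ΔZ = −(0.571022)(-0.122160)(-632) − (0.571022)(-0.992510)(-146) + (0.820935)(-10) = -135.04 m.
Horizontal magnitude = √(ΔE² + ΔN²) = √((-609.43)² + (-135.04)²) = 624.21 m.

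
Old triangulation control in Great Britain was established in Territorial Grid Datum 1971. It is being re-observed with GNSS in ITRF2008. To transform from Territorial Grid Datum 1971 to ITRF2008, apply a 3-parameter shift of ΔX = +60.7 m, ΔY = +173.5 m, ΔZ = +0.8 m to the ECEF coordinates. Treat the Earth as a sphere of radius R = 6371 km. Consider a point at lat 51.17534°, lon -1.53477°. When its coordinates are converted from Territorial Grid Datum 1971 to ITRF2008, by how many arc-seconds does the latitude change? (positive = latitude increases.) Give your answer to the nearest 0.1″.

Δφ = -1.4″

sin φ = 0.779068, cos φ = 0.626939, sin λ = -0.026784, cos λ = 0.999641.
North component: ΔN = −sin φ cos λ·ΔX − sin φ sin λ·ΔY + cos φ·ΔZ = −(0.779068)(0.999641)(60.7) − (0.779068)(-0.026784)(173.5) + (0.626939)(0.8) = -43.15 m.
1° of latitude spans πR/180 = 111195 m, so Δφ = -43.15 / 111195 × 3600 = -1.397″.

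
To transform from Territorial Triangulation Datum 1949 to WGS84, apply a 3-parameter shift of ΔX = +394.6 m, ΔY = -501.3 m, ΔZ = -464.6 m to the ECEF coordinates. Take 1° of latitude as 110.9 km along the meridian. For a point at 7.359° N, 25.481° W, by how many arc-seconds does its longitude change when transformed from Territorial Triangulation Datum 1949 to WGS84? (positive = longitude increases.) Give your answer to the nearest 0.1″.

Δλ = -9.3″

sin φ = 0.128086, cos φ = 0.991763, sin λ = -0.430212, cos λ = 0.902728.
East component: ΔE = −sin λ·ΔX + cos λ·ΔY = −(-0.430212)(394.6) + (0.902728)(-501.3) = -282.78 m.
1° of latitude spans 110900 m; at latitude φ, 1° of longitude spans that × cos φ = 109986.5 m, so Δλ = -282.78 / 109986.5 × 3600 = -9.256″.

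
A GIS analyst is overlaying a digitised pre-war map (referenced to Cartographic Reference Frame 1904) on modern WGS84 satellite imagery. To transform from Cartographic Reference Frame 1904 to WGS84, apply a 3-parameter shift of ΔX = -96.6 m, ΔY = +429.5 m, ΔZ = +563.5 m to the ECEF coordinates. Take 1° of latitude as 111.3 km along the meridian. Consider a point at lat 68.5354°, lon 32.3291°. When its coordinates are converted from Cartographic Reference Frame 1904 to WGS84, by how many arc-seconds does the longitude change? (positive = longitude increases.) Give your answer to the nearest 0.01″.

sin φ = 0.930644, cos φ = 0.365926, sin λ = 0.534782, cos λ = 0.844990.
East component: ΔE = −sin λ·ΔX + cos λ·ΔY = −(0.534782)(-96.6) + (0.844990)(429.5) = 414.58 m.
1° of latitude spans 111300 m; at latitude φ, 1° of longitude spans that × cos φ = 40727.6 m, so Δλ = 414.58 / 40727.6 × 3600 = 36.646″.

Δλ = 36.65″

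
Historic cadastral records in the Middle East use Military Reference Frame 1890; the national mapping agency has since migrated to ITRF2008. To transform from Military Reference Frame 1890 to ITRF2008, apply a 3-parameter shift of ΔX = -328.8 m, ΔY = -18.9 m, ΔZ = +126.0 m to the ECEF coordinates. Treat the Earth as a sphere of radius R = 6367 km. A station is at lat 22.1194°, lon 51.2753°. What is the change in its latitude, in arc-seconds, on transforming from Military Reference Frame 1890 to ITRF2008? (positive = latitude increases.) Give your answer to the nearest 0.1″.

sin φ = 0.376538, cos φ = 0.926401, sin λ = 0.780161, cos λ = 0.625579.
North component: ΔN = −sin φ cos λ·ΔX − sin φ sin λ·ΔY + cos φ·ΔZ = −(0.376538)(0.625579)(-328.8) − (0.376538)(0.780161)(-18.9) + (0.926401)(126.0) = 199.73 m.
1° of latitude spans πR/180 = 111125 m, so Δφ = 199.73 / 111125 × 3600 = 6.470″.

Δφ = 6.5″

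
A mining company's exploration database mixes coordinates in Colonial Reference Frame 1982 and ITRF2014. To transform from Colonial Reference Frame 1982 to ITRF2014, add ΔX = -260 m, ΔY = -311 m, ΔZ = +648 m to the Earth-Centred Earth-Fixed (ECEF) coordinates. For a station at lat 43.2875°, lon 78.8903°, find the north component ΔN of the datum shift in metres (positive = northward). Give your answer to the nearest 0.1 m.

At φ = 43.2875°, λ = 78.8903°: sin φ = 0.685660, cos φ = 0.727922, sin λ = 0.981260, cos λ = 0.192688.
ΔN = −sin φ cos λ·ΔX − sin φ sin λ·ΔY + cos φ·ΔZ = −(0.685660)(0.192688)(-260) − (0.685660)(0.981260)(-311) + (0.727922)(648) = 715.29 m.

ΔN = 715.3 m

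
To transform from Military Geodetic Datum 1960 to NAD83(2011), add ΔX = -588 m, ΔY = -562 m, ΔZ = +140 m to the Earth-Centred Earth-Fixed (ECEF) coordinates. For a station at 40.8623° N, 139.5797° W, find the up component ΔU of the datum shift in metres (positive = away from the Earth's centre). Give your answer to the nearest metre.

At φ = 40.8623°, λ = -139.5797°: sin φ = 0.654243, cos φ = 0.756284, sin λ = -0.648390, cos λ = -0.761309.
ΔU = cos φ cos λ·ΔX + cos φ sin λ·ΔY + sin φ·ΔZ = (0.756284)(-0.761309)(-588) + (0.756284)(-0.648390)(-562) + (0.654243)(140) = 705.73 m.

ΔU = 706 m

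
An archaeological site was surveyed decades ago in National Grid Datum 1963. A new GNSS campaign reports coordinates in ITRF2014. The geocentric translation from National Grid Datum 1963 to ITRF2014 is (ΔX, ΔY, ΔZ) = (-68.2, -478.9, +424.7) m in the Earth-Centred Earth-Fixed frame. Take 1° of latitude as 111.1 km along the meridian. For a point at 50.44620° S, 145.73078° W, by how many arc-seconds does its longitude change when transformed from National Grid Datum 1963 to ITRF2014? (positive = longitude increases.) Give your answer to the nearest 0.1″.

Δλ = 18.2″

sin φ = -0.771027, cos φ = 0.636802, sin λ = -0.563082, cos λ = -0.826401.
East component: ΔE = −sin λ·ΔX + cos λ·ΔY = −(-0.563082)(-68.2) + (-0.826401)(-478.9) = 357.36 m.
1° of latitude spans 111100 m; at latitude φ, 1° of longitude spans that × cos φ = 70748.8 m, so Δλ = 357.36 / 70748.8 × 3600 = 18.184″.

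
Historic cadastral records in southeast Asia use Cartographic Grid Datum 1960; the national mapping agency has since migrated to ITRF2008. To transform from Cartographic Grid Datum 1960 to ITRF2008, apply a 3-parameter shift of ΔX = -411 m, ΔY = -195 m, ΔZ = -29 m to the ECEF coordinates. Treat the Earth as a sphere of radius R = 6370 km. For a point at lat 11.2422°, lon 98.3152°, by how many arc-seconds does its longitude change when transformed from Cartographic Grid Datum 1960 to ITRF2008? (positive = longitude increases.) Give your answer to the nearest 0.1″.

sin φ = 0.194957, cos φ = 0.980812, sin λ = 0.989487, cos λ = -0.144619.
East component: ΔE = −sin λ·ΔX + cos λ·ΔY = −(0.989487)(-411) + (-0.144619)(-195) = 434.88 m.
1° of latitude spans πR/180 = 111177 m; at latitude φ, 1° of longitude spans that × cos φ = 109044.2 m, so Δλ = 434.88 / 109044.2 × 3600 = 14.357″.

Δλ = 14.4″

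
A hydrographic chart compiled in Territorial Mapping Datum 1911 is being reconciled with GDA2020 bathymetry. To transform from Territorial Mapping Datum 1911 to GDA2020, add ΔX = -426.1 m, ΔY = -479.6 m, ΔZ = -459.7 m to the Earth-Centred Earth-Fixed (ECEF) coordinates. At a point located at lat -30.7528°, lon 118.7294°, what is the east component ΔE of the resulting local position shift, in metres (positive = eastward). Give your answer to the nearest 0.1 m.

At φ = -30.7528°, λ = 118.7294°: sin φ = -0.511335, cos φ = 0.859381, sin λ = 0.876900, cos λ = -0.480674.
ΔE = −sin λ·ΔX + cos λ·ΔY = −(0.876900)·(-426.1) + (-0.480674)·(-479.6) = 604.18 m.

ΔE = 604.2 m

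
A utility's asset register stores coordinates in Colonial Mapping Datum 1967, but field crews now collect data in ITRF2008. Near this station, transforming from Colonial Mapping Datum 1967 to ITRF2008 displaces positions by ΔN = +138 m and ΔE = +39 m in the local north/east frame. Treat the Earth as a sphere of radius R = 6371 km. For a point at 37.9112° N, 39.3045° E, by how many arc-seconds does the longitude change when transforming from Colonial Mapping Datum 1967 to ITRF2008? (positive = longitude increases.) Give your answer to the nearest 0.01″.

At latitude 37.9112°, cos φ = 0.788964.
One radian of longitude at latitude φ spans R cos φ, so Δλ = ΔE / (R cos φ) = 39.0 / (6371000 × 0.788964) = 7.7589e-06 rad = 1.600″.

Δλ = 1.60″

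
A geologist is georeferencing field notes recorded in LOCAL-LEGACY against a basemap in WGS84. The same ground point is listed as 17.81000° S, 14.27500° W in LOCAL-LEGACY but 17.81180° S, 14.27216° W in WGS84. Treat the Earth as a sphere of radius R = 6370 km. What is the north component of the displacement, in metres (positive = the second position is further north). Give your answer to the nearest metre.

ΔN = -200 m

Δφ = -17.81180° − -17.81000° = -0.00180°; Δλ = -14.27216° − -14.27500° = +0.00284°.
1° along a meridian = πR/180 = 111177 m.
ΔN = Δφ × 111177 = -200.1 m; ΔE = Δλ × 111177 × cos(-17.81000°) = +0.00284 × 111177 × 0.952076 = 300.6 m.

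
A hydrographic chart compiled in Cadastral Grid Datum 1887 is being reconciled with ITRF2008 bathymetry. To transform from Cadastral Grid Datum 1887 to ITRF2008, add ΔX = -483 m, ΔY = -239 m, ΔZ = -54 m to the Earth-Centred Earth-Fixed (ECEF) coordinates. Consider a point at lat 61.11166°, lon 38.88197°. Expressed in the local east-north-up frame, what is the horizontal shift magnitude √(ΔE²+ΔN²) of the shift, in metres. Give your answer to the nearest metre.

The local east axis at (φ, λ) is (−sin λ, cos λ, 0), so ΔE = −sin(38.88197°)·(-483) + cos(38.88197°)·(-239) = 117.14 m.
The local north axis is (−sin φ cos λ, −sin φ sin λ, cos φ), giving ΔN = 329.200 + 131.356 − 26.088 = 434.47 m.
Horizontal magnitude = √(ΔE² + ΔN²) = √(117.14² + 434.47²) = 449.98 m.

450 m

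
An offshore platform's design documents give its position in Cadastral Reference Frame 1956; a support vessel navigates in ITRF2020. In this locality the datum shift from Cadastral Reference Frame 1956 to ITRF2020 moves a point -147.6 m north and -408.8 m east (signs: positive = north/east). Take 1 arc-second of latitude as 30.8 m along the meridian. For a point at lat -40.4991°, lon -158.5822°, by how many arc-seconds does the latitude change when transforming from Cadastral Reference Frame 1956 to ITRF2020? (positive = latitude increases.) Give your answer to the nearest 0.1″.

1″ of latitude = 30.80 m, so Δφ = -147.6 / 30.80 = -4.792″.

Δφ = -4.8″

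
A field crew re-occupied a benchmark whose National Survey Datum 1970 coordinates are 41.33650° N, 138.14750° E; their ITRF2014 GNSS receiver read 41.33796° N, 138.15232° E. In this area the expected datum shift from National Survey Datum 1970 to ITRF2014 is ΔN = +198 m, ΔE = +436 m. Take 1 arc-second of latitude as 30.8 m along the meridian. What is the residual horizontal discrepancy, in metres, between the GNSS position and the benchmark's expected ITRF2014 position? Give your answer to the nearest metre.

50 m

Observed coordinate differences: Δφ = +0.00146°, Δλ = +0.00482°.
Converting to metres (1° lat = 110880 m, cos φ = 0.750844): observed ΔN = 161.9 m, observed ΔE = 401.3 m.
Subtracting the expected shift leaves a residual of 161.9 − (198) = -36.1 m north and 401.3 − (436) = -34.7 m east.
Residual distance = √((-36.1)² + (-34.7)²) = 50.1 m.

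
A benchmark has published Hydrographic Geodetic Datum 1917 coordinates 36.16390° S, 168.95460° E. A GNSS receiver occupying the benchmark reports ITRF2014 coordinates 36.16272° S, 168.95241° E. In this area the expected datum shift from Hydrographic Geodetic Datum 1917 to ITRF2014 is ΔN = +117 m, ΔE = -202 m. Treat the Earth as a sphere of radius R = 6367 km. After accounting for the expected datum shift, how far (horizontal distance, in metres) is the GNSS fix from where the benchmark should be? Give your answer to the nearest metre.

15 m

Observed coordinate differences: Δφ = +0.00118°, Δλ = -0.00219°.
Converting to metres (1° lat = 111125 m, cos φ = 0.807332): observed ΔN = 131.1 m, observed ΔE = -196.5 m.
Subtracting the expected shift leaves a residual of 131.1 − (117) = 14.1 m north and -196.5 − (-202) = 5.5 m east.
Residual distance = √(14.1² + 5.5²) = 15.2 m.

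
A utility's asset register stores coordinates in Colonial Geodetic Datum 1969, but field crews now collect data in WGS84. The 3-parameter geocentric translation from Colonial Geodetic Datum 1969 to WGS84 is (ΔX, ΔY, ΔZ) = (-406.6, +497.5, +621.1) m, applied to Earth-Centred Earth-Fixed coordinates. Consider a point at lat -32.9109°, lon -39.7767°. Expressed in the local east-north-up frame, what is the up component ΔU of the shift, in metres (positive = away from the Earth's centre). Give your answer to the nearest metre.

ΔU = -867 m

At φ = -32.9109°, λ = -39.7767°: sin φ = -0.543334, cos φ = 0.839517, sin λ = -0.639797, cos λ = 0.768544.
ΔU = cos φ cos λ·ΔX + cos φ sin λ·ΔY + sin φ·ΔZ = (0.839517)(0.768544)(-406.6) + (0.839517)(-0.639797)(497.5) + (-0.543334)(621.1) = -867.02 m.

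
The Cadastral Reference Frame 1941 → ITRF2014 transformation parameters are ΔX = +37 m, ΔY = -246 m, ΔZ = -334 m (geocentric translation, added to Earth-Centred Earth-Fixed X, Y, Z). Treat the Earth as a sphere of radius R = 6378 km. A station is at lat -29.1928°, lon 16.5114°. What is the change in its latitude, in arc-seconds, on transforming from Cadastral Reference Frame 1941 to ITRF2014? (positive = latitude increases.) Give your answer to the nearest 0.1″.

sin φ = -0.487750, cos φ = 0.872983, sin λ = 0.284206, cos λ = 0.958763.
North component: ΔN = −sin φ cos λ·ΔX − sin φ sin λ·ΔY + cos φ·ΔZ = −(-0.487750)(0.958763)(37) − (-0.487750)(0.284206)(-246) + (0.872983)(-334) = -308.37 m.
1° of latitude spans πR/180 = 111317 m, so Δφ = -308.37 / 111317 × 3600 = -9.973″.

Δφ = -10.0″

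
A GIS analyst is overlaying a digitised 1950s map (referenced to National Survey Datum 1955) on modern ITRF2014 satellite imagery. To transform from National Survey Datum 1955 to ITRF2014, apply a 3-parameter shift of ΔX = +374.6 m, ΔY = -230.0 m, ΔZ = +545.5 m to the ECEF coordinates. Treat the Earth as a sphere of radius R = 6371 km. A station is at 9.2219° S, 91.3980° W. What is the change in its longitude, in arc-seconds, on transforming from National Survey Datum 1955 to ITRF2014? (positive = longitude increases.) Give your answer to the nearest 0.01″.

sin φ = -0.160258, cos φ = 0.987075, sin λ = -0.999702, cos λ = -0.024397.
East component: ΔE = −sin λ·ΔX + cos λ·ΔY = −(-0.999702)(374.6) + (-0.024397)(-230.0) = 380.10 m.
1° of latitude spans πR/180 = 111195 m; at latitude φ, 1° of longitude spans that × cos φ = 109757.7 m, so Δλ = 380.10 / 109757.7 × 3600 = 12.467″.

Δλ = 12.47″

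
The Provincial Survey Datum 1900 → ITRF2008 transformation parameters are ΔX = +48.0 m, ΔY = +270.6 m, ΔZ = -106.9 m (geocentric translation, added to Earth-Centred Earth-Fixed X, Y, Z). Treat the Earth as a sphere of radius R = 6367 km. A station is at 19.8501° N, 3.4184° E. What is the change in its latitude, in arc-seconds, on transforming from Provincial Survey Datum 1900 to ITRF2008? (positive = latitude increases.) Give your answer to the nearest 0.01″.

sin φ = 0.339561, cos φ = 0.940584, sin λ = 0.059627, cos λ = 0.998221.
North component: ΔN = −sin φ cos λ·ΔX − sin φ sin λ·ΔY + cos φ·ΔZ = −(0.339561)(0.998221)(48.0) − (0.339561)(0.059627)(270.6) + (0.940584)(-106.9) = -122.30 m.
1° of latitude spans πR/180 = 111125 m, so Δφ = -122.30 / 111125 × 3600 = -3.962″.

Δφ = -3.96″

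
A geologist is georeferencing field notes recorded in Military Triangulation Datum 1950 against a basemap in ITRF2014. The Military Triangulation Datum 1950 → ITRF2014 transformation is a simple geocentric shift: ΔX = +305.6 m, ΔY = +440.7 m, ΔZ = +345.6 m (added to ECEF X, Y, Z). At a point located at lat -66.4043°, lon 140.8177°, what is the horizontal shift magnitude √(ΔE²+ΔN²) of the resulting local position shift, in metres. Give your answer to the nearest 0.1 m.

The local east axis at (φ, λ) is (−sin λ, cos λ, 0), so ΔE = −sin(140.8177°)·305.6 + cos(140.8177°)·440.7 = -534.68 m.
The local north axis is (−sin φ cos λ, −sin φ sin λ, cos φ), giving ΔN = -217.078 + 255.151 + 138.337 = 176.41 m.
Horizontal magnitude = √(ΔE² + ΔN²) = √((-534.68)² + 176.41²) = 563.03 m.

563.0 m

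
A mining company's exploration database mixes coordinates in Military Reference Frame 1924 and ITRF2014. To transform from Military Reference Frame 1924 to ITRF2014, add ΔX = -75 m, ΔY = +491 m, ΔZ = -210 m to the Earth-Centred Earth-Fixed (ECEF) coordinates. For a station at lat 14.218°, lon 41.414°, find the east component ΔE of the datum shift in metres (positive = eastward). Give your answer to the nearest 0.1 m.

The local east axis at (φ, λ) is (−sin λ, cos λ, 0), so ΔE = −sin(41.414°)·(-75) + cos(41.414°)·491 = 417.84 m.

ΔE = 417.8 m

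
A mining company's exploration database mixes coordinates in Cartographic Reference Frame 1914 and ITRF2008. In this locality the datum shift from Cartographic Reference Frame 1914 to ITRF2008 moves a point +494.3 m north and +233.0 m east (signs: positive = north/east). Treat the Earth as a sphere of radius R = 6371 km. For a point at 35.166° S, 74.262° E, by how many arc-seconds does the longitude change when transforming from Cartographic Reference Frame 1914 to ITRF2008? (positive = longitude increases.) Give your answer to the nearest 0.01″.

At latitude -35.166°, cos φ = 0.817487.
One radian of longitude at latitude φ spans R cos φ, so Δλ = ΔE / (R cos φ) = 233.0 / (6371000 × 0.817487) = 4.4737e-05 rad = 9.228″.

Δλ = 9.23″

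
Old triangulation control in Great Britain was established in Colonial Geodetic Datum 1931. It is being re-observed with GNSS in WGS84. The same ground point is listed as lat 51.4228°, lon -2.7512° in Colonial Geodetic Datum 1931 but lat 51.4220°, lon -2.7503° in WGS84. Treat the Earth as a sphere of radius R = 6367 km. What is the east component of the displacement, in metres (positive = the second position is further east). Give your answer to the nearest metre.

ΔE = 62 m

Δφ = 51.4220° − 51.4228° = -0.0008°; Δλ = -2.7503° − -2.7512° = +0.0009°.
1° along a meridian = πR/180 = 111125 m.
ΔN = Δφ × 111125 = -88.9 m; ΔE = Δλ × 111125 × cos(51.4228°) = +0.0009 × 111125 × 0.623569 = 62.4 m.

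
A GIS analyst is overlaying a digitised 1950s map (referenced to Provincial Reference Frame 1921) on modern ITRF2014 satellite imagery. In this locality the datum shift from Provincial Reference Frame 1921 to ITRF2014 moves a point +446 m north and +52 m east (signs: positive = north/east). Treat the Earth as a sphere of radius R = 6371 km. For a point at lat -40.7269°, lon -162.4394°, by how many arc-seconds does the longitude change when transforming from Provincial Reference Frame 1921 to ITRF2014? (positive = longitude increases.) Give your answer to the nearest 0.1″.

At latitude -40.7269°, cos φ = 0.757828.
One radian of longitude at latitude φ spans R cos φ, so Δλ = ΔE / (R cos φ) = 52.0 / (6371000 × 0.757828) = 1.0770e-05 rad = 2.222″.

Δλ = 2.2″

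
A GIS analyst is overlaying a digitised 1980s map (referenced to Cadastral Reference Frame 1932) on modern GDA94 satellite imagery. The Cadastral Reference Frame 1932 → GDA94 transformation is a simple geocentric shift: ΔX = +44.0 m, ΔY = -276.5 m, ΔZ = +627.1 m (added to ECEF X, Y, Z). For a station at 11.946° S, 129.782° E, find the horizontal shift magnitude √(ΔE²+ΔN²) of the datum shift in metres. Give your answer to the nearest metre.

582 m

The local east axis at (φ, λ) is (−sin λ, cos λ, 0), so ΔE = −sin(129.782°)·44.0 + cos(129.782°)·(-276.5) = 143.11 m.
The local north axis is (−sin φ cos λ, −sin φ sin λ, cos φ), giving ΔN = -5.828 − 43.982 + 613.519 = 563.71 m.
Horizontal magnitude = √(ΔE² + ΔN²) = √(143.11² + 563.71²) = 581.59 m.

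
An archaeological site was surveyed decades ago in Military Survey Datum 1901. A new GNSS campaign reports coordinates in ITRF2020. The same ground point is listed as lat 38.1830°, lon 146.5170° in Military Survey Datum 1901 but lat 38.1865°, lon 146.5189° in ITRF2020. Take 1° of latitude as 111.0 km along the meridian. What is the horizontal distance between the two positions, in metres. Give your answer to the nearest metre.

422 m

Δφ = 38.1865° − 38.1830° = +0.0035°; Δλ = 146.5189° − 146.5170° = +0.0019°.
ΔN = Δφ × 111000 = 388.5 m; ΔE = Δλ × 111000 × cos(38.1830°) = +0.0019 × 111000 × 0.786040 = 165.8 m.
Distance = √(ΔE² + ΔN²) = √(165.8² + 388.5²) = 422.4 m.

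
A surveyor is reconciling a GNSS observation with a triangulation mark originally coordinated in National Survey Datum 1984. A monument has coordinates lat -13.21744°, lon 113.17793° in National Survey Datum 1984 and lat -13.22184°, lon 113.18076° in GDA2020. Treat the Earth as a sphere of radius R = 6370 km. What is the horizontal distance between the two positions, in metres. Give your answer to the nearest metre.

577 m

Δφ = -13.22184° − -13.21744° = -0.00440°; Δλ = 113.18076° − 113.17793° = +0.00283°.
1° along a meridian = πR/180 = 111177 m.
ΔN = Δφ × 111177 = -489.2 m; ΔE = Δλ × 111177 × cos(-13.21744°) = +0.00283 × 111177 × 0.973509 = 306.3 m.
Distance = √(ΔE² + ΔN²) = √(306.3² + (-489.2)²) = 577.2 m.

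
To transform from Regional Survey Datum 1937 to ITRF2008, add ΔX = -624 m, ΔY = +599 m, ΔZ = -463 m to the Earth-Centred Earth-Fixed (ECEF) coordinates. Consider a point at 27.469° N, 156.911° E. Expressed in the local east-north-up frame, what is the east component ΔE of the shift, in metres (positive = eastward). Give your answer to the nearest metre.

ΔE = -306 m

At φ = 27.469°, λ = 156.911°: sin φ = 0.461269, cos φ = 0.887261, sin λ = 0.392161, cos λ = -0.919897.
ΔE = −sin λ·ΔX + cos λ·ΔY = −(0.392161)·(-624) + (-0.919897)·(599) = -306.31 m.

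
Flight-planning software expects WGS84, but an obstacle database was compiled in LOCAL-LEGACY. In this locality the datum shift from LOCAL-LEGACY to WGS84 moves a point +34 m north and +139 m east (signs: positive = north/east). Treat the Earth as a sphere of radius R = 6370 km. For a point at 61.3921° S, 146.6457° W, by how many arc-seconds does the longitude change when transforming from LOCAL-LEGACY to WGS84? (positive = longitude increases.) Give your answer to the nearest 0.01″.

At latitude -61.3921°, cos φ = 0.478813.
One radian of longitude at latitude φ spans R cos φ, so Δλ = ΔE / (R cos φ) = 139.0 / (6370000 × 0.478813) = 4.5573e-05 rad = 9.400″.

Δλ = 9.40″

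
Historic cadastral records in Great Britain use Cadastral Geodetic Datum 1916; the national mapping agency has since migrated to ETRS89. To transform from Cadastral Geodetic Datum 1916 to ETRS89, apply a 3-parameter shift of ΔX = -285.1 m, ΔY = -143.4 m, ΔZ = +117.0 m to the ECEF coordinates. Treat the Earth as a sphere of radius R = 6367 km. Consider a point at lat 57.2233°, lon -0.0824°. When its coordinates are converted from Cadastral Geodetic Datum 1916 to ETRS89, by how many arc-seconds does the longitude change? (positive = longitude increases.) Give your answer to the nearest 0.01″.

sin φ = 0.840787, cos φ = 0.541366, sin λ = -0.001438, cos λ = 0.999999.
East component: ΔE = −sin λ·ΔX + cos λ·ΔY = −(-0.001438)(-285.1) + (0.999999)(-143.4) = -143.81 m.
1° of latitude spans πR/180 = 111125 m; at latitude φ, 1° of longitude spans that × cos φ = 60159.4 m, so Δλ = -143.81 / 60159.4 × 3600 = -8.606″.

Δλ = -8.61″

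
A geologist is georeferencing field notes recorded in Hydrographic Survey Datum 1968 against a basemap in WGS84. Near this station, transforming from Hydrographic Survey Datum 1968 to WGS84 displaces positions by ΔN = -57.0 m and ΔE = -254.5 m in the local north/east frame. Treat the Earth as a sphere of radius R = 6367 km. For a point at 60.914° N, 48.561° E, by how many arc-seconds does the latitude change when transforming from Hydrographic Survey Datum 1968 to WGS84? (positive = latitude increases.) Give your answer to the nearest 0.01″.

On a sphere of radius R, 1 rad of latitude = R, so Δφ = ΔN / R = -57.0 / 6367000 = -8.9524e-06 rad = -1.847″.

Δφ = -1.85″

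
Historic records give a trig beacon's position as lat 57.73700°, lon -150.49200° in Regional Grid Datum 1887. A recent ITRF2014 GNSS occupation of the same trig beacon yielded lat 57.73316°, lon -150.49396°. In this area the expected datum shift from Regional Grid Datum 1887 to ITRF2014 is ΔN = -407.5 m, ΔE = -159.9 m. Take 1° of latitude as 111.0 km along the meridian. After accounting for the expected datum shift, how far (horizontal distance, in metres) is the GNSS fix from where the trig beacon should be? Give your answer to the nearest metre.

Observed coordinate differences: Δφ = -0.00384°, Δλ = -0.00196°.
Converting to metres (1° lat = 111000 m, cos φ = 0.533806): observed ΔN = -426.2 m, observed ΔE = -116.1 m.
Subtracting the expected shift leaves a residual of -426.2 − (-407.5) = -18.7 m north and -116.1 − (-159.9) = 43.8 m east.
Residual distance = √((-18.7)² + 43.8²) = 47.6 m.

48 m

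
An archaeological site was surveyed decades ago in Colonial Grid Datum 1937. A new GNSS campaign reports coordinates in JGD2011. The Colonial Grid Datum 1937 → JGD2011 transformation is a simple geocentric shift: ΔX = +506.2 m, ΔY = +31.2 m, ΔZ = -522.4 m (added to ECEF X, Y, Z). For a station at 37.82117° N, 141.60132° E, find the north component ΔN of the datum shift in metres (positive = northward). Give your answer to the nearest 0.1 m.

ΔN = -181.3 m

The local north axis is (−sin φ cos λ, −sin φ sin λ, cos φ), giving ΔN = 243.264 − 11.883 − 412.659 = -181.28 m.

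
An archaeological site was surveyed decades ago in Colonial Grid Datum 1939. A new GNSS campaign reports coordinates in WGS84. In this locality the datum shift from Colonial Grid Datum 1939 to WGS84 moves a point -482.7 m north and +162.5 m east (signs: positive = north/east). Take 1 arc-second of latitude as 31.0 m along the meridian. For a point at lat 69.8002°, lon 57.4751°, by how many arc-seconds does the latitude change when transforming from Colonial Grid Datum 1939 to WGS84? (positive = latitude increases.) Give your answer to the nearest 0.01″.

Δφ = -15.57″

1″ of latitude = 31.00 m, so Δφ = -482.7 / 31.00 = -15.571″.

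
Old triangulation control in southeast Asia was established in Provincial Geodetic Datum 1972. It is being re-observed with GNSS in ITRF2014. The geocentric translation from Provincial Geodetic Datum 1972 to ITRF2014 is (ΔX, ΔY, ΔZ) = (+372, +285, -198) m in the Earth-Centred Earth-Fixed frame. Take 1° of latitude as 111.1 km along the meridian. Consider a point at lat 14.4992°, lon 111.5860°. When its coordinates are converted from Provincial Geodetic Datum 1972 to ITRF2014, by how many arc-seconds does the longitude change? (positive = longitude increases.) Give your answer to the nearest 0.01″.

sin φ = 0.250366, cos φ = 0.968151, sin λ = 0.929866, cos λ = -0.367897.
East component: ΔE = −sin λ·ΔX + cos λ·ΔY = −(0.929866)(372) + (-0.367897)(285) = -450.76 m.
1° of latitude spans 111100 m; at latitude φ, 1° of longitude spans that × cos φ = 107561.6 m, so Δλ = -450.76 / 107561.6 × 3600 = -15.087″.

Δλ = -15.09″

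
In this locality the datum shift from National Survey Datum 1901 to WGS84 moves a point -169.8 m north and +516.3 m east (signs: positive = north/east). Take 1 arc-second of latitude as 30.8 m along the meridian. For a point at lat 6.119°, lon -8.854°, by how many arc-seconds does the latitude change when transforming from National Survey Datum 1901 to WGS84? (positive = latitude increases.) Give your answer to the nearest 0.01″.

1″ of latitude = 30.80 m, so Δφ = -169.8 / 30.80 = -5.513″.

Δφ = -5.51″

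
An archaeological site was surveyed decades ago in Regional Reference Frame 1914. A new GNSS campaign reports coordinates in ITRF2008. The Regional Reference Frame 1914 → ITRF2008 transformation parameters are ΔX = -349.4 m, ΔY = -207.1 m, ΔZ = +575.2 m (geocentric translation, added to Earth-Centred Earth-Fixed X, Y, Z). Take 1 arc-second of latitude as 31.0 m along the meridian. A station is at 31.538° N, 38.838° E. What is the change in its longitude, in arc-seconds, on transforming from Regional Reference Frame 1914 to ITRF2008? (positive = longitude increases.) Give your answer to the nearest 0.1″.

sin φ = 0.523064, cos φ = 0.852293, sin λ = 0.627121, cos λ = 0.778922.
East component: ΔE = −sin λ·ΔX + cos λ·ΔY = −(0.627121)(-349.4) + (0.778922)(-207.1) = 57.80 m.
1° of latitude spans 3600 × 31.00 = 111600 m; at latitude φ, 1° of longitude spans that × cos φ = 95115.9 m, so Δλ = 57.80 / 95115.9 × 3600 = 2.188″.

Δλ = 2.2″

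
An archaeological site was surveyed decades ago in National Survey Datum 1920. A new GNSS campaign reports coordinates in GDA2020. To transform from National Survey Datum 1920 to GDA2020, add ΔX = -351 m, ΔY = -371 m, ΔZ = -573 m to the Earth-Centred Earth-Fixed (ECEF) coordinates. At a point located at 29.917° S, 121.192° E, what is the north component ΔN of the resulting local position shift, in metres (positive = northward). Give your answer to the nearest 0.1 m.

The local north axis is (−sin φ cos λ, −sin φ sin λ, cos φ), giving ΔN = 90.665 − 158.285 − 496.647 = -564.27 m.

ΔN = -564.3 m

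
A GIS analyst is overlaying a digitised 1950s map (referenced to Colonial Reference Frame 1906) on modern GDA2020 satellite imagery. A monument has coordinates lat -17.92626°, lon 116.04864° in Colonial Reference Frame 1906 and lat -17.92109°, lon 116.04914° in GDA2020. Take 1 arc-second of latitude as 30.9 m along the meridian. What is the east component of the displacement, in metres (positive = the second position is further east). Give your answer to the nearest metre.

ΔE = 53 m

Δφ = -17.92109° − -17.92626° = +0.00517°; Δλ = 116.04914° − 116.04864° = +0.00050°.
1° of latitude = 3600 × 30.90 = 111240 m.
ΔN = Δφ × 111240 = 575.1 m; ΔE = Δλ × 111240 × cos(-17.92626°) = +0.00050 × 111240 × 0.951453 = 52.9 m.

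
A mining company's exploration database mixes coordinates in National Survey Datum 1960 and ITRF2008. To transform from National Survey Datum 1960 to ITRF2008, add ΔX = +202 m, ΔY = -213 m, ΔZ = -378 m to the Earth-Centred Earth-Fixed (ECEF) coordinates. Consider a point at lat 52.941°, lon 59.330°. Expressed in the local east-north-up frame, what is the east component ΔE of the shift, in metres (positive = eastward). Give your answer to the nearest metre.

The local east axis at (φ, λ) is (−sin λ, cos λ, 0), so ΔE = −sin(59.330°)·202 + cos(59.330°)·(-213) = -282.39 m.

ΔE = -282 m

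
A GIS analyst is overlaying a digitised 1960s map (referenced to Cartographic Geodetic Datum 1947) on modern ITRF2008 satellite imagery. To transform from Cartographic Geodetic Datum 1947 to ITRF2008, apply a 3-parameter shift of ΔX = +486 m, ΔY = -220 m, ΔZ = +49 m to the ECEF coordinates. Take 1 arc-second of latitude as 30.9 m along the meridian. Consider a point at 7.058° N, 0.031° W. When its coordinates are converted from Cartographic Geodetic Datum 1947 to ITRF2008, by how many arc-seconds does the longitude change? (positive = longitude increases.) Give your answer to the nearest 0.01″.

sin φ = 0.122874, cos φ = 0.992422, sin λ = -0.000541, cos λ = 1.000000.
East component: ΔE = −sin λ·ΔX + cos λ·ΔY = −(-0.000541)(486) + (1.000000)(-220) = -219.74 m.
1° of latitude spans 3600 × 30.90 = 111240 m; at latitude φ, 1° of longitude spans that × cos φ = 110397.1 m, so Δλ = -219.74 / 110397.1 × 3600 = -7.166″.

Δλ = -7.17″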